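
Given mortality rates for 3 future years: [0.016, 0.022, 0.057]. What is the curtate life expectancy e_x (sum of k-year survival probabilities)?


e_x = sum_{k=1}^{n} k_p_x
k_p_x values:
  1_p_x = 0.984
  2_p_x = 0.962352
  3_p_x = 0.907498
e_x = 2.8538


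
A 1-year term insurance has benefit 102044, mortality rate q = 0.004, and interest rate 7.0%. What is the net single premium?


NSP = benefit * q * v
v = 1/(1+i) = 0.934579
NSP = 102044 * 0.004 * 0.934579
= 381.4729


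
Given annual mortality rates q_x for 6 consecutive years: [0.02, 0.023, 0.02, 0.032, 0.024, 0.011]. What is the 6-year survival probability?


p_k = 1 - q_k for each year
Survival = product of (1 - q_k)
= 0.98 * 0.977 * 0.98 * 0.968 * 0.976 * 0.989
= 0.8767


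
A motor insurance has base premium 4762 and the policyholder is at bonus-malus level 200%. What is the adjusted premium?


adjusted = base * BM_level / 100
= 4762 * 200 / 100
= 4762 * 2.0
= 9524.0


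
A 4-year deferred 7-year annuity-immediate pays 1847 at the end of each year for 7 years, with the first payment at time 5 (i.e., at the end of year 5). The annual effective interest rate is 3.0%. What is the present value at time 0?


PV at time 4 of the 7-year annuity-immediate:
a_n = 1847 * (1-(1+0.03)^(-7))/0.03 = 11507.3326
Discount back 4 years to time 0:
PV = 11507.3326 * (1+0.03)^(-4)
= 11507.3326 * 0.888487
= 10224.116


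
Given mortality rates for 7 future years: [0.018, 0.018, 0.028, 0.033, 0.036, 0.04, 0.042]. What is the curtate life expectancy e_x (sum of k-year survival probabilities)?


e_x = sum_{k=1}^{n} k_p_x
k_p_x values:
  1_p_x = 0.982
  2_p_x = 0.964324
  3_p_x = 0.937323
  4_p_x = 0.906391
  5_p_x = 0.873761
  6_p_x = 0.838811
  7_p_x = 0.803581
e_x = 6.3062


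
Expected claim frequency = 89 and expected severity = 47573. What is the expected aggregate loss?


E[S] = E[N] * E[X]
= 89 * 47573
= 4.2340e+06


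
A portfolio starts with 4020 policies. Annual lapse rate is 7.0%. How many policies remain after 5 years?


remaining = initial * (1 - lapse)^years
= 4020 * (1 - 0.07)^5
= 4020 * 0.695688
= 2796.6672


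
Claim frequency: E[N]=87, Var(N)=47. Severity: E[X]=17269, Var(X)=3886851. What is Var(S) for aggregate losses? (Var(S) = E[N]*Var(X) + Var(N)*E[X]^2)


Var(S) = E[N]*Var(X) + Var(N)*E[X]^2
= 87*3886851 + 47*17269^2
= 338156037 + 14016262967
= 1.4354e+10


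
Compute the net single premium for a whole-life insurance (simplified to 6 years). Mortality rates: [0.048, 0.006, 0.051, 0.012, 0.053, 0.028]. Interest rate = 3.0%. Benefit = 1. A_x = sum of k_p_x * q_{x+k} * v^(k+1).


v = 0.970874
Year 0: k_p_x=1.0, q=0.048, term=0.046602
Year 1: k_p_x=0.952, q=0.006, term=0.005384
Year 2: k_p_x=0.946288, q=0.051, term=0.044165
Year 3: k_p_x=0.898027, q=0.012, term=0.009575
Year 4: k_p_x=0.887251, q=0.053, term=0.040564
Year 5: k_p_x=0.840227, q=0.028, term=0.019703
A_x = 0.166


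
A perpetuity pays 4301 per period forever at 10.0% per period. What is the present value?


PV = PMT / i
= 4301 / 0.1
= 43010.0


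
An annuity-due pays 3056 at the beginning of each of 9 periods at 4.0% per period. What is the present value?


PV_due = PMT * (1-(1+i)^(-n))/i * (1+i)
PV_immediate = 22722.3734
PV_due = 22722.3734 * 1.04
= 23631.2683


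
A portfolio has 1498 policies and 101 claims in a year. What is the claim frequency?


frequency = claims / policies
= 101 / 1498
= 0.0674


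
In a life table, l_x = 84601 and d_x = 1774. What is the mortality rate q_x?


q_x = d_x / l_x
= 1774 / 84601
= 0.021


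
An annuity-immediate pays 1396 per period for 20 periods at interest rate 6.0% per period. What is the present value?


PV = PMT * (1 - (1+i)^(-n)) / i
= 1396 * (1 - (1+0.06)^(-20)) / 0.06
= 1396 * (1 - 0.311805) / 0.06
= 1396 * 11.469921
= 16012.01


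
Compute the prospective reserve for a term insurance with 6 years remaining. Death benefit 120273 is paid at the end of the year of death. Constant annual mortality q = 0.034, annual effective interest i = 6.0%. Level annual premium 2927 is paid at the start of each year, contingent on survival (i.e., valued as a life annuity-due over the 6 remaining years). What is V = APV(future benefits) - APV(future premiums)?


v = 1/(1+i) = 0.943396
APV(future benefits) per unit = sum_{k=0}^{5} k_p_x * q * v^(k+1) = 0.154507
APV(future benefits) = 120273 * 0.154507 = 18583.0725
Life annuity-due factor ä_{x:6} = sum_{k=0}^{5} k_p_x * v^k = 4.816996
APV(future premiums) = 2927 * 4.816996 = 14099.3486
V = 18583.0725 - 14099.3486
= 4483.7239


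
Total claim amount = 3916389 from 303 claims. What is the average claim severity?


severity = total / number
= 3916389 / 303
= 12925.3762


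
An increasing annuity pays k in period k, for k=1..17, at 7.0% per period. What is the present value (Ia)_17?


(Ia)_n = sum_{k=1}^{n} k * v^k, v = 1/(1+i)
v = 0.934579
Sum computed term by term:
(Ia)_17 = 72.3555


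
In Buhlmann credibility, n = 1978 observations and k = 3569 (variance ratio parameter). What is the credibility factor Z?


Z = n / (n + k)
= 1978 / (1978 + 3569)
= 1978 / 5547
= 0.3566


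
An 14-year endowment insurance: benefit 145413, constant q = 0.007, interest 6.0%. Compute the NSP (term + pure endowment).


Term component = 9102.171
Pure endowment = 14_p_x * v^14 * benefit = 0.906337 * 0.442301 * 145413 = 58292.2206
NSP = 67394.3916


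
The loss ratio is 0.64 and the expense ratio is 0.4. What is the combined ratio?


Combined ratio = loss ratio + expense ratio
= 0.64 + 0.4
= 1.04


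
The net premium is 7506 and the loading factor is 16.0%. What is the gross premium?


Gross = net * (1 + loading)
= 7506 * (1 + 0.16)
= 7506 * 1.16
= 8706.96


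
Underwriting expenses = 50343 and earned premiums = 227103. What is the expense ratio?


Expense ratio = expenses / premiums
= 50343 / 227103
= 0.2217


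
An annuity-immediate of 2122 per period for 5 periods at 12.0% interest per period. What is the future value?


FV = PMT * ((1+i)^n - 1) / i
= 2122 * ((1.12)^5 - 1) / 0.12
= 2122 * (1.762342 - 1) / 0.12
= 13480.7421


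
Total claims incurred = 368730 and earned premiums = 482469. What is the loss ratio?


Loss ratio = claims / premiums
= 368730 / 482469
= 0.7643


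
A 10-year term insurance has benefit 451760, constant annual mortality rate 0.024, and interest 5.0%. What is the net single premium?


NSP = benefit * sum_{k=0}^{n-1} k_p_x * q * v^(k+1)
With constant q=0.024, v=0.952381
Sum = 0.168159
NSP = 451760 * 0.168159
= 75967.4935


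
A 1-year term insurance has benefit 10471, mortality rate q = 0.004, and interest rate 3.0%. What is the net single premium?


NSP = benefit * q * v
v = 1/(1+i) = 0.970874
NSP = 10471 * 0.004 * 0.970874
= 40.6641


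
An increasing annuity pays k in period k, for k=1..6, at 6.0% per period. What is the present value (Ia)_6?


(Ia)_n = sum_{k=1}^{n} k * v^k, v = 1/(1+i)
v = 0.943396
Sum computed term by term:
(Ia)_6 = 16.3767


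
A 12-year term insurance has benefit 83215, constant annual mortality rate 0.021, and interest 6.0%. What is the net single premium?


NSP = benefit * sum_{k=0}^{n-1} k_p_x * q * v^(k+1)
With constant q=0.021, v=0.943396
Sum = 0.159384
NSP = 83215 * 0.159384
= 13263.1726


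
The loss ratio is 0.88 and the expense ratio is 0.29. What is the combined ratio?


Combined ratio = loss ratio + expense ratio
= 0.88 + 0.29
= 1.17


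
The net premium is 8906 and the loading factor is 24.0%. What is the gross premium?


Gross = net * (1 + loading)
= 8906 * (1 + 0.24)
= 8906 * 1.24
= 11043.44


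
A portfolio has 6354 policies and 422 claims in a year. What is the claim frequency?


frequency = claims / policies
= 422 / 6354
= 0.0664


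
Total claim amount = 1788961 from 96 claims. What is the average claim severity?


severity = total / number
= 1788961 / 96
= 18635.0104


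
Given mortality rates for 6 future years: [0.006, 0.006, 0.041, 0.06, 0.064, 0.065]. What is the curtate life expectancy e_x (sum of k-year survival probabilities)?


e_x = sum_{k=1}^{n} k_p_x
k_p_x values:
  1_p_x = 0.994
  2_p_x = 0.988036
  3_p_x = 0.947527
  4_p_x = 0.890675
  5_p_x = 0.833672
  6_p_x = 0.779483
e_x = 5.4334


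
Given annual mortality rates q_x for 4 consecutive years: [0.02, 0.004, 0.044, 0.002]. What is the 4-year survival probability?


p_k = 1 - q_k for each year
Survival = product of (1 - q_k)
= 0.98 * 0.996 * 0.956 * 0.998
= 0.9313


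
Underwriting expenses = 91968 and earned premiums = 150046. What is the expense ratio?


Expense ratio = expenses / premiums
= 91968 / 150046
= 0.6129


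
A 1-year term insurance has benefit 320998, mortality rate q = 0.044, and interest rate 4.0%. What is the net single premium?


NSP = benefit * q * v
v = 1/(1+i) = 0.961538
NSP = 320998 * 0.044 * 0.961538
= 13580.6846


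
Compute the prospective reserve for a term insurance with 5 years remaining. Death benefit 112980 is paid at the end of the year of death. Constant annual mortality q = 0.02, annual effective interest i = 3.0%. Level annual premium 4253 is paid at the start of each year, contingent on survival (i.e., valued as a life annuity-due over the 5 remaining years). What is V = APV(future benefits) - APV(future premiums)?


v = 1/(1+i) = 0.970874
APV(future benefits) per unit = sum_{k=0}^{4} k_p_x * q * v^(k+1) = 0.088108
APV(future benefits) = 112980 * 0.088108 = 9954.4409
Life annuity-due factor ä_{x:5} = sum_{k=0}^{4} k_p_x * v^k = 4.537562
APV(future premiums) = 4253 * 4.537562 = 19298.2495
V = 9954.4409 - 19298.2495
= -9343.8085


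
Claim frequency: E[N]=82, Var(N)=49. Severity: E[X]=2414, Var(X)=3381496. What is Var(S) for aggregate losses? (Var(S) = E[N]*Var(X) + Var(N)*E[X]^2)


Var(S) = E[N]*Var(X) + Var(N)*E[X]^2
= 82*3381496 + 49*2414^2
= 277282672 + 285542404
= 5.6283e+08


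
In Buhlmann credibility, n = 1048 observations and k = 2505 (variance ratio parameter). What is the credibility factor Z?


Z = n / (n + k)
= 1048 / (1048 + 2505)
= 1048 / 3553
= 0.295


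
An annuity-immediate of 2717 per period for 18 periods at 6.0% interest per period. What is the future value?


FV = PMT * ((1+i)^n - 1) / i
= 2717 * ((1.06)^18 - 1) / 0.06
= 2717 * (2.854339 - 1) / 0.06
= 83970.658


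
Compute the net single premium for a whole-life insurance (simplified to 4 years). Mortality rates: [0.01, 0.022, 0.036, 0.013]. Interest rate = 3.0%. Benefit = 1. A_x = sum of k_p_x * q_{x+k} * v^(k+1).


v = 0.970874
Year 0: k_p_x=1.0, q=0.01, term=0.009709
Year 1: k_p_x=0.99, q=0.022, term=0.02053
Year 2: k_p_x=0.96822, q=0.036, term=0.031898
Year 3: k_p_x=0.933364, q=0.013, term=0.010781
A_x = 0.0729


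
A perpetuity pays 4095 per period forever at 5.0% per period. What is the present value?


PV = PMT / i
= 4095 / 0.05
= 81900.0


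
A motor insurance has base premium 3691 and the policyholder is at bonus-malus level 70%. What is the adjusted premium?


adjusted = base * BM_level / 100
= 3691 * 70 / 100
= 3691 * 0.7
= 2583.7


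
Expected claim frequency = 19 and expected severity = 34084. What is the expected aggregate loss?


E[S] = E[N] * E[X]
= 19 * 34084
= 647596


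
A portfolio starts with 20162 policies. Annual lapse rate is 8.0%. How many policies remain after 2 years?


remaining = initial * (1 - lapse)^years
= 20162 * (1 - 0.08)^2
= 20162 * 0.8464
= 17065.1168


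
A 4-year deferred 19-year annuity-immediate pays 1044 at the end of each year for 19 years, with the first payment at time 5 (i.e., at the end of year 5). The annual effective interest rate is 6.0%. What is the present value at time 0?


PV at time 4 of the 19-year annuity-immediate:
a_n = 1044 * (1-(1+0.06)^(-19))/0.06 = 11649.0736
Discount back 4 years to time 0:
PV = 11649.0736 * (1+0.06)^(-4)
= 11649.0736 * 0.792094
= 9227.1574


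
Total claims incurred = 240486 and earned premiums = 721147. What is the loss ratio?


Loss ratio = claims / premiums
= 240486 / 721147
= 0.3335


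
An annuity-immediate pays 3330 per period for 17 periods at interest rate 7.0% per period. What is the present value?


PV = PMT * (1 - (1+i)^(-n)) / i
= 3330 * (1 - (1+0.07)^(-17)) / 0.07
= 3330 * (1 - 0.316574) / 0.07
= 3330 * 9.763223
= 32511.5326


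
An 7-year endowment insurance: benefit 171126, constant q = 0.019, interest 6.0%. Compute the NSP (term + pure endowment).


Term component = 17224.5825
Pure endowment = 7_p_x * v^7 * benefit = 0.874345 * 0.665057 * 171126 = 99507.9992
NSP = 116732.5816


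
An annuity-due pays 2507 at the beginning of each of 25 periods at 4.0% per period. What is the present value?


PV_due = PMT * (1-(1+i)^(-n))/i * (1+i)
PV_immediate = 39164.5544
PV_due = 39164.5544 * 1.04
= 40731.1366


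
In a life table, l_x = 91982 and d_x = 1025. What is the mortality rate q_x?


q_x = d_x / l_x
= 1025 / 91982
= 0.0111


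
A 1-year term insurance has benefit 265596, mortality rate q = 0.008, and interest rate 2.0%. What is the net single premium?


NSP = benefit * q * v
v = 1/(1+i) = 0.980392
NSP = 265596 * 0.008 * 0.980392
= 2083.1059


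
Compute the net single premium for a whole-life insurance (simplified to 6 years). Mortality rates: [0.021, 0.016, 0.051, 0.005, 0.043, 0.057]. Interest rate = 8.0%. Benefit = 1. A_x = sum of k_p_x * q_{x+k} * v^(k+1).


v = 0.925926
Year 0: k_p_x=1.0, q=0.021, term=0.019444
Year 1: k_p_x=0.979, q=0.016, term=0.013429
Year 2: k_p_x=0.963336, q=0.051, term=0.039001
Year 3: k_p_x=0.914206, q=0.005, term=0.00336
Year 4: k_p_x=0.909635, q=0.043, term=0.026621
Year 5: k_p_x=0.870521, q=0.057, term=0.031269
A_x = 0.1331


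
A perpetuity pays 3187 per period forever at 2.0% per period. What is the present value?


PV = PMT / i
= 3187 / 0.02
= 159350.0


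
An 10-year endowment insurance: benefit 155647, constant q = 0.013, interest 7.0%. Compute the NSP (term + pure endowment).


Term component = 13505.6867
Pure endowment = 10_p_x * v^10 * benefit = 0.877347 * 0.508349 * 155647 = 69418.3848
NSP = 82924.0715


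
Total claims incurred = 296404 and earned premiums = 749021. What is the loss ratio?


Loss ratio = claims / premiums
= 296404 / 749021
= 0.3957


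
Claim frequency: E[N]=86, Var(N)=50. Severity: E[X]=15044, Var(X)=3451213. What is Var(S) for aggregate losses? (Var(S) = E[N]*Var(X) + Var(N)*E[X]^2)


Var(S) = E[N]*Var(X) + Var(N)*E[X]^2
= 86*3451213 + 50*15044^2
= 296804318 + 11316096800
= 1.1613e+10


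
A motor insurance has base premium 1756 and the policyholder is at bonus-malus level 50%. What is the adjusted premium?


adjusted = base * BM_level / 100
= 1756 * 50 / 100
= 1756 * 0.5
= 878.0


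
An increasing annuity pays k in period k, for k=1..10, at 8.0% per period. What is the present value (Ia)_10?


(Ia)_n = sum_{k=1}^{n} k * v^k, v = 1/(1+i)
v = 0.925926
Sum computed term by term:
(Ia)_10 = 32.6869


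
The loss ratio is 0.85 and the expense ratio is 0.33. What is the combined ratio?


Combined ratio = loss ratio + expense ratio
= 0.85 + 0.33
= 1.18


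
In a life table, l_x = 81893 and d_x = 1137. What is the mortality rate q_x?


q_x = d_x / l_x
= 1137 / 81893
= 0.0139


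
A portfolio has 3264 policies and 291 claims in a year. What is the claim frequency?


frequency = claims / policies
= 291 / 3264
= 0.0892


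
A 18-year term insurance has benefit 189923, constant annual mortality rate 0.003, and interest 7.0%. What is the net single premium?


NSP = benefit * sum_{k=0}^{n-1} k_p_x * q * v^(k+1)
With constant q=0.003, v=0.934579
Sum = 0.029577
NSP = 189923 * 0.029577
= 5617.3899


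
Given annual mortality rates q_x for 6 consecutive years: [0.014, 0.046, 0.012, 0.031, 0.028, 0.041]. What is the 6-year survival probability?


p_k = 1 - q_k for each year
Survival = product of (1 - q_k)
= 0.986 * 0.954 * 0.988 * 0.969 * 0.972 * 0.959
= 0.8394


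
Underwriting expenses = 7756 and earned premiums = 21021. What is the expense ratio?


Expense ratio = expenses / premiums
= 7756 / 21021
= 0.369


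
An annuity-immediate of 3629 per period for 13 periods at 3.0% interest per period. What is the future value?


FV = PMT * ((1+i)^n - 1) / i
= 3629 * ((1.03)^13 - 1) / 0.03
= 3629 * (1.468534 - 1) / 0.03
= 56676.9615


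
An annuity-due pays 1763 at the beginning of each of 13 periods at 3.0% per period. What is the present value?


PV_due = PMT * (1-(1+i)^(-n))/i * (1+i)
PV_immediate = 18749.4263
PV_due = 18749.4263 * 1.03
= 19311.909


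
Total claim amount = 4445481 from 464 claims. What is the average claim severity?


severity = total / number
= 4445481 / 464
= 9580.778


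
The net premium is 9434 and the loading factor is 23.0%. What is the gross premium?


Gross = net * (1 + loading)
= 9434 * (1 + 0.23)
= 9434 * 1.23
= 11603.82


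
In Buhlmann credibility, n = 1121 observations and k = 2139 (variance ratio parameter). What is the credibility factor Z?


Z = n / (n + k)
= 1121 / (1121 + 2139)
= 1121 / 3260
= 0.3439


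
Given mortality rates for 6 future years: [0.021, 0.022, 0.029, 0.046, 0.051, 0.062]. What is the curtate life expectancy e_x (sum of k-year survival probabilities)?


e_x = sum_{k=1}^{n} k_p_x
k_p_x values:
  1_p_x = 0.979
  2_p_x = 0.957462
  3_p_x = 0.929696
  4_p_x = 0.88693
  5_p_x = 0.841696
  6_p_x = 0.789511
e_x = 5.3843


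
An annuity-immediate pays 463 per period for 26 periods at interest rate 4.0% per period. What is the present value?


PV = PMT * (1 - (1+i)^(-n)) / i
= 463 * (1 - (1+0.04)^(-26)) / 0.04
= 463 * (1 - 0.360689) / 0.04
= 463 * 15.982769
= 7400.0221


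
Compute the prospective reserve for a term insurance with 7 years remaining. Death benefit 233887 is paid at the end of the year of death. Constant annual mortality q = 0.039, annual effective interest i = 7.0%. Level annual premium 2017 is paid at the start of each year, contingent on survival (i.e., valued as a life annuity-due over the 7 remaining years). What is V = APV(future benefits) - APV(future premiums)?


v = 1/(1+i) = 0.934579
APV(future benefits) per unit = sum_{k=0}^{6} k_p_x * q * v^(k+1) = 0.189137
APV(future benefits) = 233887 * 0.189137 = 44236.6598
Life annuity-due factor ä_{x:7} = sum_{k=0}^{6} k_p_x * v^k = 5.18914
APV(future premiums) = 2017 * 5.18914 = 10466.496
V = 44236.6598 - 10466.496
= 33770.1638


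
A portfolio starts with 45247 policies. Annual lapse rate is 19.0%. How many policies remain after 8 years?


remaining = initial * (1 - lapse)^years
= 45247 * (1 - 0.19)^8
= 45247 * 0.185302
= 8384.3604


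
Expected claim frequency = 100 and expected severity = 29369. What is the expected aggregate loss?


E[S] = E[N] * E[X]
= 100 * 29369
= 2.9369e+06


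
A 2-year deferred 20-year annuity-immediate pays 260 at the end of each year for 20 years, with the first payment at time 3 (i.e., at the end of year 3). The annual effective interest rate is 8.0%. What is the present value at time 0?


PV at time 2 of the 20-year annuity-immediate:
a_n = 260 * (1-(1+0.08)^(-20))/0.08 = 2552.7183
Discount back 2 years to time 0:
PV = 2552.7183 * (1+0.08)^(-2)
= 2552.7183 * 0.857339
= 2188.5445


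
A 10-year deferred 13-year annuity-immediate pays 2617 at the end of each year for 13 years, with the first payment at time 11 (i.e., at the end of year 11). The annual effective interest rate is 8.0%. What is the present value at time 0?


PV at time 10 of the 13-year annuity-immediate:
a_n = 2617 * (1-(1+0.08)^(-13))/0.08 = 20684.1816
Discount back 10 years to time 0:
PV = 20684.1816 * (1+0.08)^(-10)
= 20684.1816 * 0.463193
= 9580.7782


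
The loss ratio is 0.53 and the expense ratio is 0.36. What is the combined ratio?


Combined ratio = loss ratio + expense ratio
= 0.53 + 0.36
= 0.89


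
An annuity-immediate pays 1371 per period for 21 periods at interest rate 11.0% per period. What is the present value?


PV = PMT * (1 - (1+i)^(-n)) / i
= 1371 * (1 - (1+0.11)^(-21)) / 0.11
= 1371 * (1 - 0.111742) / 0.11
= 1371 * 8.07507
= 11070.9215


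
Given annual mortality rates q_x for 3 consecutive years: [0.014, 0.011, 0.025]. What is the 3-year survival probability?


p_k = 1 - q_k for each year
Survival = product of (1 - q_k)
= 0.986 * 0.989 * 0.975
= 0.9508


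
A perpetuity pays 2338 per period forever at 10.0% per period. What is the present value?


PV = PMT / i
= 2338 / 0.1
= 23380.0


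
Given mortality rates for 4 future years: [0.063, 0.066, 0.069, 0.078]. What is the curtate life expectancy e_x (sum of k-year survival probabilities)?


e_x = sum_{k=1}^{n} k_p_x
k_p_x values:
  1_p_x = 0.937
  2_p_x = 0.875158
  3_p_x = 0.814772
  4_p_x = 0.75122
e_x = 3.3781


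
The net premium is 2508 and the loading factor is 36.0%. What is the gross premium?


Gross = net * (1 + loading)
= 2508 * (1 + 0.36)
= 2508 * 1.36
= 3410.88


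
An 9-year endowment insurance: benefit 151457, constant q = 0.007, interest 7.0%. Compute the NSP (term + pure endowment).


Term component = 6738.3232
Pure endowment = 9_p_x * v^9 * benefit = 0.938735 * 0.543934 * 151457 = 77335.4448
NSP = 84073.768


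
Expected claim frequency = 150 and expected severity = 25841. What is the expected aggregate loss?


E[S] = E[N] * E[X]
= 150 * 25841
= 3.8762e+06


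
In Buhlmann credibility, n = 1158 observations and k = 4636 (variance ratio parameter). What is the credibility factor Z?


Z = n / (n + k)
= 1158 / (1158 + 4636)
= 1158 / 5794
= 0.1999


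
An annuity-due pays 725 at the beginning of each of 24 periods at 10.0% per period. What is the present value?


PV_due = PMT * (1-(1+i)^(-n))/i * (1+i)
PV_immediate = 6513.9394
PV_due = 6513.9394 * 1.1
= 7165.3334


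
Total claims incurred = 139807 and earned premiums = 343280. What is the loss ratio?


Loss ratio = claims / premiums
= 139807 / 343280
= 0.4073


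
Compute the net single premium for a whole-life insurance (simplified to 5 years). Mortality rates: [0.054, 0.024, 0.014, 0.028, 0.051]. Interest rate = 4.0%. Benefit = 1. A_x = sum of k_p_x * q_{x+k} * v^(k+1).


v = 0.961538
Year 0: k_p_x=1.0, q=0.054, term=0.051923
Year 1: k_p_x=0.946, q=0.024, term=0.020991
Year 2: k_p_x=0.923296, q=0.014, term=0.011491
Year 3: k_p_x=0.91037, q=0.028, term=0.021789
Year 4: k_p_x=0.88488, q=0.051, term=0.037093
A_x = 0.1433


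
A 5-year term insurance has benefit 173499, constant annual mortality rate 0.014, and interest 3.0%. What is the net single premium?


NSP = benefit * sum_{k=0}^{n-1} k_p_x * q * v^(k+1)
With constant q=0.014, v=0.970874
Sum = 0.062398
NSP = 173499 * 0.062398
= 10825.9145


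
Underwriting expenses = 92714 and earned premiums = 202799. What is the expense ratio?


Expense ratio = expenses / premiums
= 92714 / 202799
= 0.4572


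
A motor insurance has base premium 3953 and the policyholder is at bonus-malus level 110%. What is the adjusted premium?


adjusted = base * BM_level / 100
= 3953 * 110 / 100
= 3953 * 1.1
= 4348.3


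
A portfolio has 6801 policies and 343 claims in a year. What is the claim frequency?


frequency = claims / policies
= 343 / 6801
= 0.0504


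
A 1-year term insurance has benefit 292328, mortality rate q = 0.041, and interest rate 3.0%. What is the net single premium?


NSP = benefit * q * v
v = 1/(1+i) = 0.970874
NSP = 292328 * 0.041 * 0.970874
= 11636.3573


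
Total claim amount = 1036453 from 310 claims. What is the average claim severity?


severity = total / number
= 1036453 / 310
= 3343.3968


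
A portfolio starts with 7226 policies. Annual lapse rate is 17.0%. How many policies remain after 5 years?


remaining = initial * (1 - lapse)^years
= 7226 * (1 - 0.17)^5
= 7226 * 0.393904
= 2846.3508


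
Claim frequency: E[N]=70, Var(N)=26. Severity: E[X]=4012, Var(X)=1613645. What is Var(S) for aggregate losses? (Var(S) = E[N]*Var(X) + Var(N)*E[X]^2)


Var(S) = E[N]*Var(X) + Var(N)*E[X]^2
= 70*1613645 + 26*4012^2
= 112955150 + 418499744
= 5.3145e+08


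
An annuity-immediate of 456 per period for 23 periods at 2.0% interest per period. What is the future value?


FV = PMT * ((1+i)^n - 1) / i
= 456 * ((1.02)^23 - 1) / 0.02
= 456 * (1.576899 - 1) / 0.02
= 13153.3032


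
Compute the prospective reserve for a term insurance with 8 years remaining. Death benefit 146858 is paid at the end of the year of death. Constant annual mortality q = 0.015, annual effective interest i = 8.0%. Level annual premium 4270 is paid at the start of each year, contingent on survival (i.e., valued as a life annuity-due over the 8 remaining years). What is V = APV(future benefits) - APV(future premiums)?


v = 1/(1+i) = 0.925926
APV(future benefits) per unit = sum_{k=0}^{7} k_p_x * q * v^(k+1) = 0.082304
APV(future benefits) = 146858 * 0.082304 = 12087.0296
Life annuity-due factor ä_{x:8} = sum_{k=0}^{7} k_p_x * v^k = 5.925902
APV(future premiums) = 4270 * 5.925902 = 25303.602
V = 12087.0296 - 25303.602
= -13216.5724


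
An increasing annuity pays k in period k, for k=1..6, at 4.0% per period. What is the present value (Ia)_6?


(Ia)_n = sum_{k=1}^{n} k * v^k, v = 1/(1+i)
v = 0.961538
Sum computed term by term:
(Ia)_6 = 17.7484


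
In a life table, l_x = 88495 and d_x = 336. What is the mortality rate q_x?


q_x = d_x / l_x
= 336 / 88495
= 0.0038


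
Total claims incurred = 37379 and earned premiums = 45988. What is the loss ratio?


Loss ratio = claims / premiums
= 37379 / 45988
= 0.8128


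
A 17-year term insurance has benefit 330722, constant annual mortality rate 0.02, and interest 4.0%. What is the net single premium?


NSP = benefit * sum_{k=0}^{n-1} k_p_x * q * v^(k+1)
With constant q=0.02, v=0.961538
Sum = 0.211951
NSP = 330722 * 0.211951
= 70096.8787


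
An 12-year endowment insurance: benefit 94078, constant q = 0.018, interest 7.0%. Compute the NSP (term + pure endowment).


Term component = 12372.3779
Pure endowment = 12_p_x * v^12 * benefit = 0.804151 * 0.444012 * 94078 = 33590.8194
NSP = 45963.1972


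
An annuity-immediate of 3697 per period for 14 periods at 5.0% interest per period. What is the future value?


FV = PMT * ((1+i)^n - 1) / i
= 3697 * ((1.05)^14 - 1) / 0.05
= 3697 * (1.979932 - 1) / 0.05
= 72456.1425


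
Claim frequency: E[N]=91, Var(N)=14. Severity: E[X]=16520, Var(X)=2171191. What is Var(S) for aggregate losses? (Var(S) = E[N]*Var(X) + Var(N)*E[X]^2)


Var(S) = E[N]*Var(X) + Var(N)*E[X]^2
= 91*2171191 + 14*16520^2
= 197578381 + 3820745600
= 4.0183e+09


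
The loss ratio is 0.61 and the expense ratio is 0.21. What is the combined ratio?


Combined ratio = loss ratio + expense ratio
= 0.61 + 0.21
= 0.82


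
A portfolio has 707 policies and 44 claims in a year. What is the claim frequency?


frequency = claims / policies
= 44 / 707
= 0.0622


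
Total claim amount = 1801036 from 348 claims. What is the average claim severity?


severity = total / number
= 1801036 / 348
= 5175.3908


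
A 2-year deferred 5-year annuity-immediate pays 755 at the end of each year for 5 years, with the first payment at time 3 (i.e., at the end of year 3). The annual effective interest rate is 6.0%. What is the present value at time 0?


PV at time 2 of the 5-year annuity-immediate:
a_n = 755 * (1-(1+0.06)^(-5))/0.06 = 3180.3347
Discount back 2 years to time 0:
PV = 3180.3347 * (1+0.06)^(-2)
= 3180.3347 * 0.889996
= 2830.4865


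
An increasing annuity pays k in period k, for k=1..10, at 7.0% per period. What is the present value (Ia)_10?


(Ia)_n = sum_{k=1}^{n} k * v^k, v = 1/(1+i)
v = 0.934579
Sum computed term by term:
(Ia)_10 = 34.7391


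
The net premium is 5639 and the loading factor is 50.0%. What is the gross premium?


Gross = net * (1 + loading)
= 5639 * (1 + 0.5)
= 5639 * 1.5
= 8458.5


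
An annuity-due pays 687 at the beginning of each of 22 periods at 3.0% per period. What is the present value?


PV_due = PMT * (1-(1+i)^(-n))/i * (1+i)
PV_immediate = 10948.6617
PV_due = 10948.6617 * 1.03
= 11277.1216


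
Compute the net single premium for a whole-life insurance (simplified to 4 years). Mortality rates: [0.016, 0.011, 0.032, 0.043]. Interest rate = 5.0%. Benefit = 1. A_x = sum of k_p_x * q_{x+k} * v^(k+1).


v = 0.952381
Year 0: k_p_x=1.0, q=0.016, term=0.015238
Year 1: k_p_x=0.984, q=0.011, term=0.009818
Year 2: k_p_x=0.973176, q=0.032, term=0.026901
Year 3: k_p_x=0.942034, q=0.043, term=0.033326
A_x = 0.0853


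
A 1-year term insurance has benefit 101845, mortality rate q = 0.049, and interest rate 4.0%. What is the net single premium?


NSP = benefit * q * v
v = 1/(1+i) = 0.961538
NSP = 101845 * 0.049 * 0.961538
= 4798.4663


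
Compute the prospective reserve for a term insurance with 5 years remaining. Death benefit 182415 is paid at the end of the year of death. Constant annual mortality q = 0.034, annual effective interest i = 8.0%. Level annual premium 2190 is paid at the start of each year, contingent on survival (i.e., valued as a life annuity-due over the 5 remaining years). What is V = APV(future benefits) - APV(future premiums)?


v = 1/(1+i) = 0.925926
APV(future benefits) per unit = sum_{k=0}^{4} k_p_x * q * v^(k+1) = 0.127503
APV(future benefits) = 182415 * 0.127503 = 23258.5319
Life annuity-due factor ä_{x:5} = sum_{k=0}^{4} k_p_x * v^k = 4.050108
APV(future premiums) = 2190 * 4.050108 = 8869.7362
V = 23258.5319 - 8869.7362
= 14388.7957


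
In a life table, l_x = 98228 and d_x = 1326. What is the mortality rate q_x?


q_x = d_x / l_x
= 1326 / 98228
= 0.0135


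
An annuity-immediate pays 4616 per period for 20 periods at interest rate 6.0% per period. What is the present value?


PV = PMT * (1 - (1+i)^(-n)) / i
= 4616 * (1 - (1+0.06)^(-20)) / 0.06
= 4616 * (1 - 0.311805) / 0.06
= 4616 * 11.469921
= 52945.1563


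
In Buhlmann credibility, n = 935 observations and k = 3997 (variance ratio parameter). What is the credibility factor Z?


Z = n / (n + k)
= 935 / (935 + 3997)
= 935 / 4932
= 0.1896


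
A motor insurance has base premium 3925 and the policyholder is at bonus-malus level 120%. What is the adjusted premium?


adjusted = base * BM_level / 100
= 3925 * 120 / 100
= 3925 * 1.2
= 4710.0


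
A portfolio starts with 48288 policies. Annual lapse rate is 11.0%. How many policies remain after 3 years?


remaining = initial * (1 - lapse)^years
= 48288 * (1 - 0.11)^3
= 48288 * 0.704969
= 34041.5431


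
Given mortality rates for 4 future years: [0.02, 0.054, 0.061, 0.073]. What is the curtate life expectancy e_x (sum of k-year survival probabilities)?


e_x = sum_{k=1}^{n} k_p_x
k_p_x values:
  1_p_x = 0.98
  2_p_x = 0.92708
  3_p_x = 0.870528
  4_p_x = 0.80698
e_x = 3.5846


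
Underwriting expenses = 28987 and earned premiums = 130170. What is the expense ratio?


Expense ratio = expenses / premiums
= 28987 / 130170
= 0.2227


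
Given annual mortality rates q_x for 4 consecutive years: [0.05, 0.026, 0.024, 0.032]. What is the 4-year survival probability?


p_k = 1 - q_k for each year
Survival = product of (1 - q_k)
= 0.95 * 0.974 * 0.976 * 0.968
= 0.8742


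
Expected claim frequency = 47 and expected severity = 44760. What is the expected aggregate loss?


E[S] = E[N] * E[X]
= 47 * 44760
= 2.1037e+06


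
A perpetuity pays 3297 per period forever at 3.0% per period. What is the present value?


PV = PMT / i
= 3297 / 0.03
= 109900.0


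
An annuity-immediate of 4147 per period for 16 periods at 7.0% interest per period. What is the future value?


FV = PMT * ((1+i)^n - 1) / i
= 4147 * ((1.07)^16 - 1) / 0.07
= 4147 * (2.952164 - 1) / 0.07
= 115651.7581


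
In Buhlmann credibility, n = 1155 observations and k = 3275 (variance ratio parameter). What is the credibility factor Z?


Z = n / (n + k)
= 1155 / (1155 + 3275)
= 1155 / 4430
= 0.2607


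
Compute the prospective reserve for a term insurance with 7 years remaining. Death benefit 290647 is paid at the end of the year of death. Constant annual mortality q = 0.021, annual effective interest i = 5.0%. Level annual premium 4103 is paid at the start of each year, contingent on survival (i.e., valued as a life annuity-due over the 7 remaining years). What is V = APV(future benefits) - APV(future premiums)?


v = 1/(1+i) = 0.952381
APV(future benefits) per unit = sum_{k=0}^{6} k_p_x * q * v^(k+1) = 0.114593
APV(future benefits) = 290647 * 0.114593 = 33306.0523
Life annuity-due factor ä_{x:7} = sum_{k=0}^{6} k_p_x * v^k = 5.72964
APV(future premiums) = 4103 * 5.72964 = 23508.712
V = 33306.0523 - 23508.712
= 9797.3403


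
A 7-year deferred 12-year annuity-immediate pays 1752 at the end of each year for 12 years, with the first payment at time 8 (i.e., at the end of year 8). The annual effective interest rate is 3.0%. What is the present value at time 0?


PV at time 7 of the 12-year annuity-immediate:
a_n = 1752 * (1-(1+0.03)^(-12))/0.03 = 17439.415
Discount back 7 years to time 0:
PV = 17439.415 * (1+0.03)^(-7)
= 17439.415 * 0.813092
= 14179.8403


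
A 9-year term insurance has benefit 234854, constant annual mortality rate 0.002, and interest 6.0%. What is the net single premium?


NSP = benefit * sum_{k=0}^{n-1} k_p_x * q * v^(k+1)
With constant q=0.002, v=0.943396
Sum = 0.013506
NSP = 234854 * 0.013506
= 3171.8235


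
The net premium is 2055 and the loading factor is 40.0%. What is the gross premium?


Gross = net * (1 + loading)
= 2055 * (1 + 0.4)
= 2055 * 1.4
= 2877.0


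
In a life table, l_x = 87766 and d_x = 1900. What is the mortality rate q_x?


q_x = d_x / l_x
= 1900 / 87766
= 0.0216


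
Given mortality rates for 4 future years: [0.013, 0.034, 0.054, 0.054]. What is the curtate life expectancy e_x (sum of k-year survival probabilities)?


e_x = sum_{k=1}^{n} k_p_x
k_p_x values:
  1_p_x = 0.987
  2_p_x = 0.953442
  3_p_x = 0.901956
  4_p_x = 0.853251
e_x = 3.6956


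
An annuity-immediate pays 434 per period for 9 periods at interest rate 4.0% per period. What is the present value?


PV = PMT * (1 - (1+i)^(-n)) / i
= 434 * (1 - (1+0.04)^(-9)) / 0.04
= 434 * (1 - 0.702587) / 0.04
= 434 * 7.435332
= 3226.9339


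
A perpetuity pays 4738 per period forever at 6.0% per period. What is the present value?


PV = PMT / i
= 4738 / 0.06
= 78966.6667


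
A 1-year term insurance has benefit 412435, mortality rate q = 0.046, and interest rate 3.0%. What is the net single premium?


NSP = benefit * q * v
v = 1/(1+i) = 0.970874
NSP = 412435 * 0.046 * 0.970874
= 18419.4272


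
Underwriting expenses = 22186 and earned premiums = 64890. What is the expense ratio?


Expense ratio = expenses / premiums
= 22186 / 64890
= 0.3419


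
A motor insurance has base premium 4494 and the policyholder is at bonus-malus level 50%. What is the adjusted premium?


adjusted = base * BM_level / 100
= 4494 * 50 / 100
= 4494 * 0.5
= 2247.0


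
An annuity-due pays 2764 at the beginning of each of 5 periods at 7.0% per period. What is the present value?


PV_due = PMT * (1-(1+i)^(-n))/i * (1+i)
PV_immediate = 11332.9457
PV_due = 11332.9457 * 1.07
= 12126.2519


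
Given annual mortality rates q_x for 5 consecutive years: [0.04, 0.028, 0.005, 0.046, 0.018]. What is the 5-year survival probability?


p_k = 1 - q_k for each year
Survival = product of (1 - q_k)
= 0.96 * 0.972 * 0.995 * 0.954 * 0.982
= 0.8698


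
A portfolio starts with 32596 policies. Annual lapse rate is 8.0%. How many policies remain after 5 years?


remaining = initial * (1 - lapse)^years
= 32596 * (1 - 0.08)^5
= 32596 * 0.659082
= 21483.4213


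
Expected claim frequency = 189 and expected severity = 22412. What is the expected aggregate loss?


E[S] = E[N] * E[X]
= 189 * 22412
= 4.2359e+06


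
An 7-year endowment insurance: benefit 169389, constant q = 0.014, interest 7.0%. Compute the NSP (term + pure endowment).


Term component = 12302.5953
Pure endowment = 7_p_x * v^7 * benefit = 0.906021 * 0.62275 * 169389 = 95573.4283
NSP = 107876.0236


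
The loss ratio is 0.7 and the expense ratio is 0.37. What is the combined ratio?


Combined ratio = loss ratio + expense ratio
= 0.7 + 0.37
= 1.07


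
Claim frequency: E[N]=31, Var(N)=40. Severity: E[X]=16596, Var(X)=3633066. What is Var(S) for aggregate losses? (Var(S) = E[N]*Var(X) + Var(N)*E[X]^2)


Var(S) = E[N]*Var(X) + Var(N)*E[X]^2
= 31*3633066 + 40*16596^2
= 112625046 + 11017088640
= 1.1130e+10


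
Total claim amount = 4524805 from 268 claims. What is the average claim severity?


severity = total / number
= 4524805 / 268
= 16883.6007


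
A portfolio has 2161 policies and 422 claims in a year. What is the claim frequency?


frequency = claims / policies
= 422 / 2161
= 0.1953


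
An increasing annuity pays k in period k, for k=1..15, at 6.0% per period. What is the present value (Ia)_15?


(Ia)_n = sum_{k=1}^{n} k * v^k, v = 1/(1+i)
v = 0.943396
Sum computed term by term:
(Ia)_15 = 67.2668


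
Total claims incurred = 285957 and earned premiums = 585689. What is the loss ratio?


Loss ratio = claims / premiums
= 285957 / 585689
= 0.4882


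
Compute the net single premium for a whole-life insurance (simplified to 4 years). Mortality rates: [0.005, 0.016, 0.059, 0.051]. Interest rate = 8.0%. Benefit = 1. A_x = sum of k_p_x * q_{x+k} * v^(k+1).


v = 0.925926
Year 0: k_p_x=1.0, q=0.005, term=0.00463
Year 1: k_p_x=0.995, q=0.016, term=0.013649
Year 2: k_p_x=0.97908, q=0.059, term=0.045856
Year 3: k_p_x=0.921314, q=0.051, term=0.034537
A_x = 0.0987


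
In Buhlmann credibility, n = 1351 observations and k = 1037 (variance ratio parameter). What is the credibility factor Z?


Z = n / (n + k)
= 1351 / (1351 + 1037)
= 1351 / 2388
= 0.5657


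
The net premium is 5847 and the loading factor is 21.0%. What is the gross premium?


Gross = net * (1 + loading)
= 5847 * (1 + 0.21)
= 5847 * 1.21
= 7074.87


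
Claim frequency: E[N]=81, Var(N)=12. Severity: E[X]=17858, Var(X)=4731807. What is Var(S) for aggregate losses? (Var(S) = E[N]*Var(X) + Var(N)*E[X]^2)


Var(S) = E[N]*Var(X) + Var(N)*E[X]^2
= 81*4731807 + 12*17858^2
= 383276367 + 3826897968
= 4.2102e+09


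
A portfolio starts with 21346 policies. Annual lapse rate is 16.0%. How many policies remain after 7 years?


remaining = initial * (1 - lapse)^years
= 21346 * (1 - 0.16)^7
= 21346 * 0.29509
= 6298.9985


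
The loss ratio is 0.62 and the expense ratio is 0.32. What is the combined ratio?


Combined ratio = loss ratio + expense ratio
= 0.62 + 0.32
= 0.94


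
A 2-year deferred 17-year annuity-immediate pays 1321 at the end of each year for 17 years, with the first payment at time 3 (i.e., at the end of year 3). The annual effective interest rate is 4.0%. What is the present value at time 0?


PV at time 2 of the 17-year annuity-immediate:
a_n = 1321 * (1-(1+0.04)^(-17))/0.04 = 16070.8486
Discount back 2 years to time 0:
PV = 16070.8486 * (1+0.04)^(-2)
= 16070.8486 * 0.924556
= 14858.4029


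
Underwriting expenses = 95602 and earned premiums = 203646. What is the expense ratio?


Expense ratio = expenses / premiums
= 95602 / 203646
= 0.4695


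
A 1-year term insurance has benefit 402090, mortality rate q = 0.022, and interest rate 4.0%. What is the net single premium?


NSP = benefit * q * v
v = 1/(1+i) = 0.961538
NSP = 402090 * 0.022 * 0.961538
= 8505.75


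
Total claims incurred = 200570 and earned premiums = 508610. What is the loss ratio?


Loss ratio = claims / premiums
= 200570 / 508610
= 0.3943


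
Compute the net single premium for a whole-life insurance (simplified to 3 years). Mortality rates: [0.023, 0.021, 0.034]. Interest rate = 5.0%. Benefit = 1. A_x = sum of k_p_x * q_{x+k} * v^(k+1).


v = 0.952381
Year 0: k_p_x=1.0, q=0.023, term=0.021905
Year 1: k_p_x=0.977, q=0.021, term=0.01861
Year 2: k_p_x=0.956483, q=0.034, term=0.028092
A_x = 0.0686
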